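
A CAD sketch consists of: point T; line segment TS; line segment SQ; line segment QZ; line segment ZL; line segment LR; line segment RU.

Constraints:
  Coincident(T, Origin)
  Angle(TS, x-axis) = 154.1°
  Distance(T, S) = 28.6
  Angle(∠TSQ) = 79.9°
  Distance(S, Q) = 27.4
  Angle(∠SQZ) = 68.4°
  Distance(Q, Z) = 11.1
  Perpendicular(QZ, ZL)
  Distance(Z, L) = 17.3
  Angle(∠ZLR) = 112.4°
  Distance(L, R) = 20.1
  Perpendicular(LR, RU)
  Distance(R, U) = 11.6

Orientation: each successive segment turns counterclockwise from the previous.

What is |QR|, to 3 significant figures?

26.1

T is at the origin; TS runs at 154.1° with length 28.6, so S = (-25.7, 12.5). ∠TSQ = 79.9° gives SQ at -106° from the x-axis; with |SQ| = 27.4, Q = (-33.2, -13.9). ∠SQZ = 68.4° gives QZ at 5.80° from the x-axis; with |QZ| = 11.1, Z = (-22.1, -12.8). QZ ⟂ ZL, so ZL runs at 95.8°; with |ZL| = 17.3, L = (-23.9, 4.46). ∠ZLR = 112.4° gives LR at 163° from the x-axis; with |LR| = 20.1, R = (-43.2, 10.2). Then |QR| = |R − Q| = 26.1.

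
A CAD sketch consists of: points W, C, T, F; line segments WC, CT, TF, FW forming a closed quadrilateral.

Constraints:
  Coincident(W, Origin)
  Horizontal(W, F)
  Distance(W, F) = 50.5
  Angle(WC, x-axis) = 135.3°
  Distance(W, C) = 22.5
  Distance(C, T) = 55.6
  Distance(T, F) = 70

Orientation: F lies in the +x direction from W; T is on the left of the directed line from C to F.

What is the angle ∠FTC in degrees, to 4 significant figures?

64.76°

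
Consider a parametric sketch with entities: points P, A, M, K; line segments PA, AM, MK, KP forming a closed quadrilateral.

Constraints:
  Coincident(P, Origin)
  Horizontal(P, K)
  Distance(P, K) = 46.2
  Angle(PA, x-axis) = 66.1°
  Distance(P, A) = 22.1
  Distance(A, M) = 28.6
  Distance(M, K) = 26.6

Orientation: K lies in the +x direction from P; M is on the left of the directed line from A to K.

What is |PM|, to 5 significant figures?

44.783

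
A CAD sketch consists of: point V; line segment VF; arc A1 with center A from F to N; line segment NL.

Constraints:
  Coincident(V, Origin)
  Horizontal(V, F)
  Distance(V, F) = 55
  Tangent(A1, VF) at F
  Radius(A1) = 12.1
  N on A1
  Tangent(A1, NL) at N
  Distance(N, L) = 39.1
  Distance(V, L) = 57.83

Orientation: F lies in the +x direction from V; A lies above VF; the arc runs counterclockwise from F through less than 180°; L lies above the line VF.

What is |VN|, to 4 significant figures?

66.46

V is at the origin; VF is horizontal with |VF| = 55.0 and F on the +x side, so F = (55.00, 0.000). The tangent condition forces AF to be normal to VF, so A = F + (0, 12.1) = (55.00, 12.10). Since AN ⟂ NL (tangency), |AL| = √(12.1² + 39.1²) = 40.93 regardless of where N sits on A1. So L lies on both circle(V, 57.83) and circle(A, 40.93); the above-VF intersection is L = (33.66, 47.03). N is the foot of the tangent from L: N = (63.00, 21.18).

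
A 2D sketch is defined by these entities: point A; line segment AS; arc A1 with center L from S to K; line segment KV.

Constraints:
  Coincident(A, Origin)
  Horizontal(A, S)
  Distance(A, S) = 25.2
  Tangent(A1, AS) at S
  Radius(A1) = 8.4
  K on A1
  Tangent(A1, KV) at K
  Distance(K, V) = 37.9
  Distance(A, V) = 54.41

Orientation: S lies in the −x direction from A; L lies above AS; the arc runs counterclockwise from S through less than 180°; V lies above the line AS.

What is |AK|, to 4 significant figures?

20.13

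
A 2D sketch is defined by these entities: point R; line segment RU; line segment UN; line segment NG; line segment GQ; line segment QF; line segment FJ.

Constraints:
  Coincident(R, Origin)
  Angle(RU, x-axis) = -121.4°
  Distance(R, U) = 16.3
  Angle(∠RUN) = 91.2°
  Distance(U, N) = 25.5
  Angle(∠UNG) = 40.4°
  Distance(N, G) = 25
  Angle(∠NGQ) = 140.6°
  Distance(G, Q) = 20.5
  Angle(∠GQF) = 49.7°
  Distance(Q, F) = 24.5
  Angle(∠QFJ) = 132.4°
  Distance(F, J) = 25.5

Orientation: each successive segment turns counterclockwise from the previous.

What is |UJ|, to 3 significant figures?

27.2

∠GQF = 49.7° gives QF at -83.3° from the x-axis; with |QF| = 24.5, F = (-8.54, -16.7). ∠QFJ = 132.4° gives FJ at -35.7° from the x-axis; with |FJ| = 25.5, J = (12.2, -31.6). Then |UJ| = |J − U| = 27.2.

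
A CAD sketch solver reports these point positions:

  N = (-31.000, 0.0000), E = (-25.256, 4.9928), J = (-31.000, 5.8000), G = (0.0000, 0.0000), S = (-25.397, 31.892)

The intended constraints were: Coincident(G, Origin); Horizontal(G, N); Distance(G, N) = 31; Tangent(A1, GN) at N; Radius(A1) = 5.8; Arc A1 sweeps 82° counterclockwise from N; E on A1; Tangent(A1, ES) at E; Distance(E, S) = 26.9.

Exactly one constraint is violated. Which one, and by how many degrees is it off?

Tangent(A1, ES) at E — off by 8.30°.

G = (0.00, 0.00) ✓; G.y = 0.00, N.y = 0.00 ✓; |GN| = 31.00 ✓; ∠(JN, NG) = 90.00° ✓; |JN| = 5.800 ✓; bearing(J→E) − bearing(J→N) = 82.00° ✓; |JE| = 5.800 ✓; ∠(JE, ES) = 81.70° ✗; |ES| = 26.90 ✓.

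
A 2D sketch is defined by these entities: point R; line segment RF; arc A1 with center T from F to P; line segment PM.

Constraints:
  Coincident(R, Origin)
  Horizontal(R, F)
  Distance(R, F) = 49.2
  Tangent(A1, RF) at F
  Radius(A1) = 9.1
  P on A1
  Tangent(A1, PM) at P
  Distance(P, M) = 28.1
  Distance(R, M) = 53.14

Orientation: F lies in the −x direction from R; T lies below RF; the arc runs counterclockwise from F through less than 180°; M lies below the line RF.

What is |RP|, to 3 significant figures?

58.2

R is at the origin; R and F share the same y with |RF| = 49.2 and F on the −x side, so F = (-49.2, 0.00). A1 meets RF tangentially, so TF is at right angles to RF, so T = F + (0, -9.1) = (-49.2, -9.10). Since TP ⟂ PM (tangency), |TM| = √(9.1² + 28.1²) = 29.5 regardless of where P sits on A1. So M lies on both circle(R, 53.14) and circle(T, 29.5); the below-RF intersection is M = (-38.5, -36.6). P is the foot of the tangent from M: P = (-56.3, -14.8).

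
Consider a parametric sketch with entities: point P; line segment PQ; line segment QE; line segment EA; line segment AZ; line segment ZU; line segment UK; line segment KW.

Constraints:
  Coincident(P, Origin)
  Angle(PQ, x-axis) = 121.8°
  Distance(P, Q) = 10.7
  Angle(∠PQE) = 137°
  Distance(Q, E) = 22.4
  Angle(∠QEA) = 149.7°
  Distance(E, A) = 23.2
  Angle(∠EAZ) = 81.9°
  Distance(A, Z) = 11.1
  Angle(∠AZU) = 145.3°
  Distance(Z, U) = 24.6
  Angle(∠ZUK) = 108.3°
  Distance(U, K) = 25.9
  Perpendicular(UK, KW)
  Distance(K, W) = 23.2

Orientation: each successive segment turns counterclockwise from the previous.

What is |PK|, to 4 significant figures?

4.977

P is at the origin; PQ runs at 121.8° with length 10.7, so Q = (-5.638, 9.094). ∠PQE = 137.0° gives QE at 164.8° from the x-axis; with |QE| = 22.4, E = (-27.25, 14.97). ∠QEA = 149.7° gives EA at -164.9° from the x-axis; with |EA| = 23.2, A = (-49.65, 8.923). ∠EAZ = 81.9° gives AZ at -66.80° from the x-axis; with |AZ| = 11.1, Z = (-45.28, -1.279). ∠AZU = 145.3° gives ZU at -32.10° from the x-axis; with |ZU| = 24.6, U = (-24.44, -14.35). ∠ZUK = 108.3° gives UK at 39.60° from the x-axis; with |UK| = 25.9, K = (-4.486, 2.158). Then |PK| = |K − P| = 4.977.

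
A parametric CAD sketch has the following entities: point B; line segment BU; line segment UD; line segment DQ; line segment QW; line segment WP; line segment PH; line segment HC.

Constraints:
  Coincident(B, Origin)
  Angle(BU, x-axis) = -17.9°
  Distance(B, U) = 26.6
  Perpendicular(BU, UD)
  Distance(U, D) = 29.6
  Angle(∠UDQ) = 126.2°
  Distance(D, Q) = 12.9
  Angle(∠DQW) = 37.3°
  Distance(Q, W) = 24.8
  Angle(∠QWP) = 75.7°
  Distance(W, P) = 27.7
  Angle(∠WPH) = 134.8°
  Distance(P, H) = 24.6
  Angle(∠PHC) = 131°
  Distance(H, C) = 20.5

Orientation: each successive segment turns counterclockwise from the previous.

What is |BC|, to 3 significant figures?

79.8

B is at the origin; BU runs at -17.9° with length 26.6, so U = (25.3, -8.18). BU ⟂ UD, so UD runs at 72.1°; with |UD| = 29.6, D = (34.4, 20.0). ∠UDQ = 126.2° gives DQ at 126° from the x-axis; with |DQ| = 12.9, Q = (26.8, 30.4). ∠DQW = 37.3° gives QW at -91.4° from the x-axis; with |QW| = 24.8, W = (26.2, 5.65). ∠QWP = 75.7° gives WP at 12.9° from the x-axis; with |WP| = 27.7, P = (53.2, 11.8). ∠WPH = 134.8° gives PH at 58.1° from the x-axis; with |PH| = 24.6, H = (66.2, 32.7). ∠PHC = 131.0° gives HC at 107° from the x-axis; with |HC| = 20.5, C = (60.2, 52.3). Then |BC| = |C − B| = 79.8.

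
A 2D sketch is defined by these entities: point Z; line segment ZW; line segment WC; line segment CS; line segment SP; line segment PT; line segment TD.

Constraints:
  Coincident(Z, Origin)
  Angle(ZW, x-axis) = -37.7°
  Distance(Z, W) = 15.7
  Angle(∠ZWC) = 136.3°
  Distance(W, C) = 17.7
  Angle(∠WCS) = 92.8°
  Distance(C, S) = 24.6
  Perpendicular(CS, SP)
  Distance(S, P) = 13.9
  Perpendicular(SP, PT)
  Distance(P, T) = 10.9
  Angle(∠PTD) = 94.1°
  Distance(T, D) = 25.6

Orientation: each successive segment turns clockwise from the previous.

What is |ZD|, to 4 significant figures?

41.25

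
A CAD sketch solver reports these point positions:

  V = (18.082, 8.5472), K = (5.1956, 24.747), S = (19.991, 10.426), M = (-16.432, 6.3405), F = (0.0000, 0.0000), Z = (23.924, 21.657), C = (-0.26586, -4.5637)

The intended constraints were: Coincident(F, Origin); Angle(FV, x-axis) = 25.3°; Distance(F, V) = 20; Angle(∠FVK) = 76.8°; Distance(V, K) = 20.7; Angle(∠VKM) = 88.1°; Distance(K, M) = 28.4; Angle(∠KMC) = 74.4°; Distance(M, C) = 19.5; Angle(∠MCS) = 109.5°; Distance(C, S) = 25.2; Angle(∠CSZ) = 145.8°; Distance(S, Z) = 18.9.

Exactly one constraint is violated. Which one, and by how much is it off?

Distance(S, Z) = 18.9 — off by 7.00.

F = (0.00, 0.00) ✓; FV at 25.30° ✓; |FV| = 20.00 ✓; ∠FVK = 76.80° ✓; |VK| = 20.70 ✓; ∠VKM = 88.10° ✓; |KM| = 28.40 ✓; ∠KMC = 74.40° ✓; |MC| = 19.50 ✓; ∠MCS = 109.5° ✓; |CS| = 25.20 ✓; ∠CSZ = 145.8° ✓; |SZ| = 11.90 ✗.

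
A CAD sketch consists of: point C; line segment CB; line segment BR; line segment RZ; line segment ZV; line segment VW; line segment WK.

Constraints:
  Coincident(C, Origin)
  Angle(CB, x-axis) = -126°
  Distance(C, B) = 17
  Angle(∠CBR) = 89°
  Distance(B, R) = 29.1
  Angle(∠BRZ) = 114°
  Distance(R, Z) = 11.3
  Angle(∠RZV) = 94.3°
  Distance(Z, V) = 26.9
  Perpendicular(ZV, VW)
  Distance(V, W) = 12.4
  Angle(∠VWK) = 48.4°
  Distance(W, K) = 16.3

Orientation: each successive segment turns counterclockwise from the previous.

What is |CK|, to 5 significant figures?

19.729

ZV ⟂ VW, so VW runs at -153.30°; with |VW| = 12.4, W = (0.36648, -6.1643). ∠VWK = 48.4° gives WK at -21.700° from the x-axis; with |WK| = 16.3, K = (15.511, -12.191). Then |CK| = |K − C| = 19.729.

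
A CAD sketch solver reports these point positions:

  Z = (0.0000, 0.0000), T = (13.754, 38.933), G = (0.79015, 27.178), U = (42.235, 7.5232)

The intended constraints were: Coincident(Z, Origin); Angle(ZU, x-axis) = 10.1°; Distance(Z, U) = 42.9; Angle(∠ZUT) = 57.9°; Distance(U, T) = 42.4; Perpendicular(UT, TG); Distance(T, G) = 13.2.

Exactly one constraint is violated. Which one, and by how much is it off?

Distance(T, G) = 13.2 — off by 4.30.

Z = (0.00, 0.00) ✓; ZU at 10.10° ✓; |ZU| = 42.90 ✓; ∠ZUT = 57.90° ✓; |UT| = 42.40 ✓; ∠(UT, TG) = 90.00° ✓; |TG| = 17.50 ✗.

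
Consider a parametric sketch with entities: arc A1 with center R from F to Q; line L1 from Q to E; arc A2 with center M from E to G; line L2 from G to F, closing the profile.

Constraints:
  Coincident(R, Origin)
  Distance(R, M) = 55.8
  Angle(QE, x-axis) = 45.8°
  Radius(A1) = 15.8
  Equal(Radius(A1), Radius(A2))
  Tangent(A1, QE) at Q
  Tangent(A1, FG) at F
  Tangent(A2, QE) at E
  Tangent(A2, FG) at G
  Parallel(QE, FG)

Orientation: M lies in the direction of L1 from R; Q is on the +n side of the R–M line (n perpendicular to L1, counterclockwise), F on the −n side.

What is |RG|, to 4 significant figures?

57.99

The slot axis is L1's direction at 45.8°, so u = (cos 45.8°, sin 45.8°) = (0.6972, 0.7169) and n = (−sin 45.8°, cos 45.8°) = (-0.7169, 0.6972). R is at the origin and M lies 55.8 along u from R, so M = 55.8·u = (38.90, 40.00). Tangency of A1 to both parallel lines with radius 15.8 puts Q and F at R ± 15.8·n: Q = (-11.33, 11.02), F = (11.33, -11.02). Equal radii place E and G the same way about M: E = M + 15.8·n = (27.57, 51.02), G = M − 15.8·n = (50.23, 28.99). Then |RG| = |G − R| = 57.99.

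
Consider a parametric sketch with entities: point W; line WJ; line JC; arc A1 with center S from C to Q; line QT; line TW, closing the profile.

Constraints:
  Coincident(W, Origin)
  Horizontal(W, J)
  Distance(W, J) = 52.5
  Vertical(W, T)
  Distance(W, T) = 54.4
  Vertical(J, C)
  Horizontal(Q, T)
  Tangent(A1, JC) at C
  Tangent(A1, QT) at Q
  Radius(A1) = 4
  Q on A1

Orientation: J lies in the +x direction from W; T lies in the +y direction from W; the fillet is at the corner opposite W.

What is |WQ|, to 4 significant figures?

72.88

W is at the origin; W and J share the same y with |WJ| = 52.5 and J on the +x side, so J = (52.50, 0.000). W and T share the same x with |WT| = 54.4 and T on the +y side, so T = (0.000, 54.40). The virtual corner opposite W is at (52.50, 54.40). A1 meets JC tangentially, so SC is at right angles to JC and tangency of A1 to QT means the radius SQ is perpendicular to QT, with radius 4.0, so the center S sits 4.0 in from both sides at S = (48.50, 50.40). That places the tangent points at C = (52.50, 50.40) on JC and Q = (48.50, 54.40) on QT. Then |WQ| = |Q − W| = 72.88.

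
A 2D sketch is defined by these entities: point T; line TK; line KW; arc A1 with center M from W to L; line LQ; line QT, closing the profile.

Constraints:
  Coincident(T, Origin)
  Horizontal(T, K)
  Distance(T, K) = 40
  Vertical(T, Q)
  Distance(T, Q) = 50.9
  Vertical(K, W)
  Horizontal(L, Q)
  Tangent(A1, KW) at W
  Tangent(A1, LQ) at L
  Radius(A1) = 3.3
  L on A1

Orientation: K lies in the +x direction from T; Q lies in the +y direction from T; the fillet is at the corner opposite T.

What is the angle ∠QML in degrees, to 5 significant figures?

84.862°

T is at the origin; T and K share the same y with |TK| = 40.0 and K on the +x side, so K = (40.000, 0.0000). TQ is vertical with |TQ| = 50.9 and Q on the +y side, so Q = (0.0000, 50.900). The virtual corner opposite T is at (40.000, 50.900). The tangent condition forces MW to be normal to KW and A1 meets LQ tangentially, so ML is at right angles to LQ, with radius 3.3, so the center M sits 3.3 in from both sides at M = (36.700, 47.600). That places the tangent points at W = (40.000, 47.600) on KW and L = (36.700, 50.900) on LQ. Then cos ∠QML = MQ·ML / (|MQ||ML|), giving 84.862°.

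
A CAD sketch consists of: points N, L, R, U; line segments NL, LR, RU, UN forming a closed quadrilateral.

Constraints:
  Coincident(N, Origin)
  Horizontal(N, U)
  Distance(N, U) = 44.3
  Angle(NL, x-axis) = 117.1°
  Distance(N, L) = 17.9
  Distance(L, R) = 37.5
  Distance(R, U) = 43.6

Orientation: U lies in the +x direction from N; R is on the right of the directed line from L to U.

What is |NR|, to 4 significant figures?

19.81

N is at the origin; N and U share the same y with |NU| = 44.3 and U in +x, so U = (44.3, 0). NL runs at 117.1° with |NL| = 17.9, so L = (-8.154, 15.93). R is determined by |LR| = 37.5 and |RU| = 43.6 together: it lies at the intersection of circle(L, 37.5) and circle(U, 43.6). With |LU| = 54.82, the foot of the radical line on LU is 22.90 from L and the perpendicular offset is √(37.5² − 22.90²) = 29.70. Taking the right-of-LU solution: R = (5.124, -19.14).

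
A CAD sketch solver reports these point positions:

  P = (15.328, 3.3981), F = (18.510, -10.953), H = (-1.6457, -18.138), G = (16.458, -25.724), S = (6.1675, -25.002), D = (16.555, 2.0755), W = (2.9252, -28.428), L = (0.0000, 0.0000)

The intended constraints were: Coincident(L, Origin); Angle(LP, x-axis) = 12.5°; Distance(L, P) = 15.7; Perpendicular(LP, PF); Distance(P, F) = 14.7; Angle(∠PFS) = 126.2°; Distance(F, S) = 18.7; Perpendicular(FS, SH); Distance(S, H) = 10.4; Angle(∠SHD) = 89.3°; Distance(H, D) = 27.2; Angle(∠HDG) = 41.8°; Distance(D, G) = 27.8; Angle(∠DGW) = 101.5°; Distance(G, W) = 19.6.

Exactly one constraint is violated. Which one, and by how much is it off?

Distance(G, W) = 19.6 — off by 5.80.

L = (0.00, 0.00) ✓; LP at 12.50° ✓; |LP| = 15.70 ✓; ∠(LP, PF) = 90.00° ✓; |PF| = 14.70 ✓; ∠PFS = 126.2° ✓; |FS| = 18.70 ✓; ∠(FS, SH) = 90.00° ✓; |SH| = 10.40 ✓; ∠SHD = 89.30° ✓; |HD| = 27.20 ✓; ∠HDG = 41.80° ✓; |DG| = 27.80 ✓; ∠DGW = 101.5° ✓; |GW| = 13.80 ✗.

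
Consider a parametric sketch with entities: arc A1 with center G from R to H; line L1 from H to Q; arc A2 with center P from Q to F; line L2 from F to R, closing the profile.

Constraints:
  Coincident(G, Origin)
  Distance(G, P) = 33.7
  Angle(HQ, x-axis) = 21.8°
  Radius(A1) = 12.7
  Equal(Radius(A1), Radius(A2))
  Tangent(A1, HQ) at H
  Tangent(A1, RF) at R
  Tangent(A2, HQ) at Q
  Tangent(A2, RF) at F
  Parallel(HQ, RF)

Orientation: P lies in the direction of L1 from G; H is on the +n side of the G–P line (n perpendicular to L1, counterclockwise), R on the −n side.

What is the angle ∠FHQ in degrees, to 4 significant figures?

37.01°

The slot axis is L1's direction at 21.8°, so u = (cos 21.8°, sin 21.8°) = (0.9285, 0.3714) and n = (−sin 21.8°, cos 21.8°) = (-0.3714, 0.9285). G is at the origin and P lies 33.7 along u from G, so P = 33.7·u = (31.29, 12.52). Tangency of A1 to both parallel lines with radius 12.7 puts H and R at G ± 12.7·n: H = (-4.716, 11.79), R = (4.716, -11.79). Equal radii place Q and F the same way about P: Q = P + 12.7·n = (26.57, 24.31), F = P − 12.7·n = (36.01, 0.7233). Then cos ∠FHQ = HF·HQ / (|HF||HQ|), giving 37.01°.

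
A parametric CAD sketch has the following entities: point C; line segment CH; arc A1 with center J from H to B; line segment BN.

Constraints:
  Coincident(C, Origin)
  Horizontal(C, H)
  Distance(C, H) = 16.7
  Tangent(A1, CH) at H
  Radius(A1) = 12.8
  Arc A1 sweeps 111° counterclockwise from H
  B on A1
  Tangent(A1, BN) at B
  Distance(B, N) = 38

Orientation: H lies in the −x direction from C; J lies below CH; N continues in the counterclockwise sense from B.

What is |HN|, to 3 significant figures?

52.9

C is at the origin; CH is horizontal with |CH| = 16.7 and H on the −x side, so H = (-16.7, 0.00). A1 meets CH tangentially, so JH is at right angles to CH, so J = H + (0, -12.8) = (-16.7, -12.8). On A1, H sits at bearing 90° from J; a 111° counterclockwise sweep puts B at bearing 201°, so B = J + 12.8·(cos 201°, sin 201°) = (-28.6, -17.4). The tangent condition forces JB to be normal to BN, so BN runs along (−sin 201°, cos 201°); with |BN| = 38.0, N = (-15.0, -52.9). Then |HN| = |N − H| = 52.9.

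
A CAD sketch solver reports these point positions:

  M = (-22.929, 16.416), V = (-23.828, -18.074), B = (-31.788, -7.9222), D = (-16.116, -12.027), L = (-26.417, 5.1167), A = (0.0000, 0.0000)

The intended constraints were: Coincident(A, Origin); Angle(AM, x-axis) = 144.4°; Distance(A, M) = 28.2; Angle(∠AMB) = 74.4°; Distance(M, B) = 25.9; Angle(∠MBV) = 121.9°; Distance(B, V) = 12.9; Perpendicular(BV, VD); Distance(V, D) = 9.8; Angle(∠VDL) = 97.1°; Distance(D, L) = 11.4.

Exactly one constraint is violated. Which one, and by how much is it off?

Distance(D, L) = 11.4 — off by 8.60.

A = (0.00, 0.00) ✓; AM at 144.4° ✓; |AM| = 28.20 ✓; ∠AMB = 74.40° ✓; |MB| = 25.90 ✓; ∠MBV = 121.9° ✓; |BV| = 12.90 ✓; ∠(BV, VD) = 90.00° ✓; |VD| = 9.800 ✓; ∠VDL = 97.10° ✓; |DL| = 20.00 ✗.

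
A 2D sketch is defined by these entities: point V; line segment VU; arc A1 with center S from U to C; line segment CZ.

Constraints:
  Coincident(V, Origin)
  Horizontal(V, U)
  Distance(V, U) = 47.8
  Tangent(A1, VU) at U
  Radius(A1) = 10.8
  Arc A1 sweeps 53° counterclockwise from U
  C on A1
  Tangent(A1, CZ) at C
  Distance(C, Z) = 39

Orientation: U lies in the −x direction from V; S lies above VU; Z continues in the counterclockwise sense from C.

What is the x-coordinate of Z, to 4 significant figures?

-15.70

On A1, U sits at bearing -90° from S; a 53° counterclockwise sweep puts C at bearing -37°, so C = S + 10.8·(cos -37°, sin -37°) = (-39.17, 4.300). The tangent condition forces SC to be normal to CZ, so CZ runs along (−sin -37°, cos -37°); with |CZ| = 39.0, Z = (-15.70, 35.45). So Z.x = -15.70.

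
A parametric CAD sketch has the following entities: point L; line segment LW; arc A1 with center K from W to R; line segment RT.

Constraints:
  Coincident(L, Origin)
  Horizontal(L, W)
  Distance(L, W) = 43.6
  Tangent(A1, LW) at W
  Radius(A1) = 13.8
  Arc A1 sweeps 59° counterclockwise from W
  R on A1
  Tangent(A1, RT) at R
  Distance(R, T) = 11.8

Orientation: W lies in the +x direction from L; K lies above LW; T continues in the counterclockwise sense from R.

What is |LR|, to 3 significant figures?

55.8

L is at the origin; LW is horizontal with |LW| = 43.6 and W on the +x side, so W = (43.6, 0.00). The tangent condition forces KW to be normal to LW, so K = W + (0, 13.8) = (43.6, 13.8). On A1, W sits at bearing -90° from K; a 59° counterclockwise sweep puts R at bearing -31°, so R = K + 13.8·(cos -31°, sin -31°) = (55.4, 6.69). Then |LR| = |R − L| = 55.8.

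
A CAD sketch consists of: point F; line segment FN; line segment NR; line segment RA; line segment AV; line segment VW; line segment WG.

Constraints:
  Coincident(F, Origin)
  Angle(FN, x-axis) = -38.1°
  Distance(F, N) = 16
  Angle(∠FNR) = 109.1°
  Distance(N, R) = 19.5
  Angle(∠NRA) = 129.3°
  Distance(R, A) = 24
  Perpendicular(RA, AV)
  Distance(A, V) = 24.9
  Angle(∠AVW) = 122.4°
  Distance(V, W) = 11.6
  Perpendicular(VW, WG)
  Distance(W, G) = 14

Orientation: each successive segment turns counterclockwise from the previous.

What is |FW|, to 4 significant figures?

18.33

F is at the origin; FN runs at -38.1° with length 16.0, so N = (12.59, -9.873). ∠FNR = 109.1° gives NR at 32.80° from the x-axis; with |NR| = 19.5, R = (28.98, 0.6907). ∠NRA = 129.3° gives RA at 83.50° from the x-axis; with |RA| = 24.0, A = (31.70, 24.54). RA ⟂ AV, so AV runs at 173.5°; with |AV| = 24.9, V = (6.959, 27.36). ∠AVW = 122.4° gives VW at -128.9° from the x-axis; with |VW| = 11.6, W = (-0.3254, 18.33). Then |FW| = |W − F| = 18.33.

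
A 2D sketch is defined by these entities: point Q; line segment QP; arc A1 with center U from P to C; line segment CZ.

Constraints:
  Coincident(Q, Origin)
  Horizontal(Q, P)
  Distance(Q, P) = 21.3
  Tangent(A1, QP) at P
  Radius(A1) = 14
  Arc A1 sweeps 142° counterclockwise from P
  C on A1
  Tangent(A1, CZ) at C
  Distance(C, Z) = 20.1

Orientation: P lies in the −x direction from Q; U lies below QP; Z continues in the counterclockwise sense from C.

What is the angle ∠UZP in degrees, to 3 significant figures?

6.22°

Q is at the origin; QP is horizontal with |QP| = 21.3 and P on the −x side, so P = (-21.3, 0.00). A1 meets QP tangentially, so UP is at right angles to QP, so U = P + (0, -14) = (-21.3, -14.0). On A1, P sits at bearing 90° from U; a 142° counterclockwise sweep puts C at bearing 232°, so C = U + 14.0·(cos 232°, sin 232°) = (-29.9, -25.0). Tangency of A1 to CZ means the radius UC is perpendicular to CZ, so CZ runs along (−sin 232°, cos 232°); with |CZ| = 20.1, Z = (-14.1, -37.4). Then cos ∠UZP = ZU·ZP / (|ZU||ZP|), giving 6.22°.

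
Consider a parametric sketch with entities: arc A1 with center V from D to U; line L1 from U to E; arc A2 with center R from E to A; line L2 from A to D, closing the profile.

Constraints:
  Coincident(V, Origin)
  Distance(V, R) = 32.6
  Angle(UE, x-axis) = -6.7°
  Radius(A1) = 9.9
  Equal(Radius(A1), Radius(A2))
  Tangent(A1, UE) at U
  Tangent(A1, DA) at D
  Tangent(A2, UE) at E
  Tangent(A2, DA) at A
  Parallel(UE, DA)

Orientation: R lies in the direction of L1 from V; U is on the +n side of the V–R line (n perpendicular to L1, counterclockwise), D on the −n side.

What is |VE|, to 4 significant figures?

34.07

Tangency of A1 to both parallel lines with radius 9.9 puts U and D at V ± 9.9·n: U = (1.155, 9.832), D = (-1.155, -9.832). Equal radii place E and A the same way about R: E = R + 9.9·n = (33.53, 6.029), A = R − 9.9·n = (31.22, -13.64). Then |VE| = |E − V| = 34.07.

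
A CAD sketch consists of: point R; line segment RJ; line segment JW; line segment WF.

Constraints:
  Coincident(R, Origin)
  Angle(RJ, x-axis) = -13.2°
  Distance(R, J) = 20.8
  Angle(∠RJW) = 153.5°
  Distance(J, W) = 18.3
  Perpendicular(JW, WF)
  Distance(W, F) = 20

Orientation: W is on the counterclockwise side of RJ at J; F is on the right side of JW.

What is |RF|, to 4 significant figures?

47.12

R is at the origin; RJ runs at -13.2° with length 20.8, so J = 20.8·(cos -13.2°, sin -13.2°) = (20.25, -4.750). ∠RJW = 153.5°, so JW runs at -13.2° + (180° − 153.5°) = 13.30° from the x-axis; with |JW| = 18.3, W = J + 18.3·(cos 13.30°, sin 13.30°) = (38.06, -0.5398). JW is perpendicular to WF; with |WF| = 20.0 on the right of JW, F = W + 20.0·(0.2300, -0.9732) = (42.66, -20.00). Then |RF| = |F − R| = 47.12.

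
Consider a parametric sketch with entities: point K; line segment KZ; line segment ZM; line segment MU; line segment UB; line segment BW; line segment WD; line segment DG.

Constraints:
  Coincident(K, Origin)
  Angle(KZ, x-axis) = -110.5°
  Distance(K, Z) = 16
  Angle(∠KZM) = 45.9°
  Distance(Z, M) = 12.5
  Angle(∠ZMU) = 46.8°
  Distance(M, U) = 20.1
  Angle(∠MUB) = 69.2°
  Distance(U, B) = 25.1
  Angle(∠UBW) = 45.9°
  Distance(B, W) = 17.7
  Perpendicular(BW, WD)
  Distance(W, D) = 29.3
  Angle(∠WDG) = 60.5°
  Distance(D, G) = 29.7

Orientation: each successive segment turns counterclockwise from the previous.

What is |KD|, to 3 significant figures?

21.0

K is at the origin; KZ runs at -110.5° with length 16.0, so Z = (-5.60, -15.0). ∠KZM = 45.9° gives ZM at 23.6° from the x-axis; with |ZM| = 12.5, M = (5.85, -9.98). ∠ZMU = 46.8° gives MU at 157° from the x-axis; with |MU| = 20.1, U = (-12.6, -2.06). ∠MUB = 69.2° gives UB at -92.4° from the x-axis; with |UB| = 25.1, B = (-13.7, -27.1). ∠UBW = 45.9° gives BW at 41.7° from the x-axis; with |BW| = 17.7, W = (-0.459, -15.4). BW is perpendicular to WD, so WD runs at 132°; with |WD| = 29.3, D = (-20.0, 6.51). Then |KD| = |D − K| = 21.0.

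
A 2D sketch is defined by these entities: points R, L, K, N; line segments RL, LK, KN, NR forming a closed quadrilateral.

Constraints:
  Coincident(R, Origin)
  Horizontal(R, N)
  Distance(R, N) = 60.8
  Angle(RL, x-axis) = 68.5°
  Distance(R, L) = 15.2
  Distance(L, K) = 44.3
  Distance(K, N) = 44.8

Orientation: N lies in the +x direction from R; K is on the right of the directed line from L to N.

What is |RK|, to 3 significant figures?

35.6

Checks: |LK| = 44.30 ✓; |KN| = 44.80 ✓.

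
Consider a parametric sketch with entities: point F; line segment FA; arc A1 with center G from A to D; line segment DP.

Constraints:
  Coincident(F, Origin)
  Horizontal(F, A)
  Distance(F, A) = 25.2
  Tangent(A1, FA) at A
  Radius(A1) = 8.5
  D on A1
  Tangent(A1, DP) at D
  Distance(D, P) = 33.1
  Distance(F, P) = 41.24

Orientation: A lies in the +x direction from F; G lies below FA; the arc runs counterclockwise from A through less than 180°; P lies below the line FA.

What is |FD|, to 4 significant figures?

18.24

F is at the origin; F and A share the same y with |FA| = 25.2 and A on the +x side, so A = (25.20, 0.000). Since A1 is tangent to FA there, GA ⟂ FA, so G = A + (0, -8.5) = (25.20, -8.500). Since GD ⟂ DP (tangency), |GP| = √(8.5² + 33.1²) = 34.17 regardless of where D sits on A1. So P lies on both circle(F, 41.24) and circle(G, 34.17); the below-FA intersection is P = (11.22, -39.68). D is the foot of the tangent from P: D = (16.82, -7.062).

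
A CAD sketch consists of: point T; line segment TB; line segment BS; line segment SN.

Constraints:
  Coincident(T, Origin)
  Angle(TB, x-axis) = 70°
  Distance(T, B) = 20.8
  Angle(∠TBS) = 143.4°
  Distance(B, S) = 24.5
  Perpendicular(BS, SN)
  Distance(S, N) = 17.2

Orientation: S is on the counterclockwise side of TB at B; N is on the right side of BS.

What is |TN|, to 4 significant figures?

50.73

∠TBS = 143.4°, so BS runs at 70.0° + (180° − 143.4°) = 106.6° from the x-axis; with |BS| = 24.5, S = B + 24.5·(cos 106.6°, sin 106.6°) = (0.1147, 43.02). BS ⟂ SN; with |SN| = 17.2 on the right of BS, N = S + 17.2·(0.9583, 0.2857) = (16.60, 47.94). Then |TN| = |N − T| = 50.73.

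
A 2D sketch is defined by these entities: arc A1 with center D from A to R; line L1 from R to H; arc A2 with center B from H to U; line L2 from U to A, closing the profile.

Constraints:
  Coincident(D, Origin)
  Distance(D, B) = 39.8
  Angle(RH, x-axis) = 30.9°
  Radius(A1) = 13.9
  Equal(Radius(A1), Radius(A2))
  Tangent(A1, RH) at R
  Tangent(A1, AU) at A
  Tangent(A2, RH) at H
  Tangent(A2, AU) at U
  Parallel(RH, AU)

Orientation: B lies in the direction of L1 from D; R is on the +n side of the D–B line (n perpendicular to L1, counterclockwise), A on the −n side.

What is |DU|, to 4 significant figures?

42.16

The slot axis is L1's direction at 30.9°, so u = (cos 30.9°, sin 30.9°) = (0.8581, 0.5135) and n = (−sin 30.9°, cos 30.9°) = (-0.5135, 0.8581). D is at the origin and B lies 39.8 along u from D, so B = 39.8·u = (34.15, 20.44). Tangency of A1 to both parallel lines with radius 13.9 puts R and A at D ± 13.9·n: R = (-7.138, 11.93), A = (7.138, -11.93). Equal radii place H and U the same way about B: H = B + 13.9·n = (27.01, 32.37), U = B − 13.9·n = (41.29, 8.512). Then |DU| = |U − D| = 42.16.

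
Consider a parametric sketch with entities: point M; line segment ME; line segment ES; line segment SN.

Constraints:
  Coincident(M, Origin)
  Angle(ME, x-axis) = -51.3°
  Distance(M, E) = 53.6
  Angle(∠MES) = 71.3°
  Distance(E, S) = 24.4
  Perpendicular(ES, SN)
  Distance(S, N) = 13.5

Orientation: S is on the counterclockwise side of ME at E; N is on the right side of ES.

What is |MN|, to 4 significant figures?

64.67

M is at the origin; ME runs at -51.3° with length 53.6, so E = 53.6·(cos -51.3°, sin -51.3°) = (33.51, -41.83). ∠MES = 71.3°, so ES runs at -51.3° + (180° − 71.3°) = 57.40° from the x-axis; with |ES| = 24.4, S = E + 24.4·(cos 57.40°, sin 57.40°) = (46.66, -21.28). ES ⟂ SN; with |SN| = 13.5 on the right of ES, N = S + 13.5·(0.8425, -0.5388) = (58.03, -28.55). Then |MN| = |N − M| = 64.67.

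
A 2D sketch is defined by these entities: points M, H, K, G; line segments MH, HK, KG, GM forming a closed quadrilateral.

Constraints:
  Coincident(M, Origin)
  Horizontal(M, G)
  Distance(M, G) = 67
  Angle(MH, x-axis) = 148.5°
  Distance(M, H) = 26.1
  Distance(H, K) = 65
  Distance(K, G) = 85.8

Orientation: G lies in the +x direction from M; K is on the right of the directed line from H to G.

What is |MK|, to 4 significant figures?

48.79

Checks: |HK| = 65.00 ✓; |KG| = 85.80 ✓.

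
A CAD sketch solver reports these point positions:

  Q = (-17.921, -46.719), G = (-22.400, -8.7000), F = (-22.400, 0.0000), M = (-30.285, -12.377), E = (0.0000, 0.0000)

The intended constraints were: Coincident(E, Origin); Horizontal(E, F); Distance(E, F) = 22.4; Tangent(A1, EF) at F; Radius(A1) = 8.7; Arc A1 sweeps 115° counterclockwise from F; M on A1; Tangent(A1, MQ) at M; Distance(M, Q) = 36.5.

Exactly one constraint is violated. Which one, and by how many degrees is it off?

Tangent(A1, MQ) at M — off by 5.20°.

E = (0.00, 0.00) ✓; E.y = 0.00, F.y = 0.00 ✓; |EF| = 22.40 ✓; ∠(GF, FE) = 90.00° ✓; |GF| = 8.700 ✓; bearing(G→M) − bearing(G→F) = 115.0° ✓; |GM| = 8.700 ✓; ∠(GM, MQ) = 95.20° ✗; |MQ| = 36.50 ✓.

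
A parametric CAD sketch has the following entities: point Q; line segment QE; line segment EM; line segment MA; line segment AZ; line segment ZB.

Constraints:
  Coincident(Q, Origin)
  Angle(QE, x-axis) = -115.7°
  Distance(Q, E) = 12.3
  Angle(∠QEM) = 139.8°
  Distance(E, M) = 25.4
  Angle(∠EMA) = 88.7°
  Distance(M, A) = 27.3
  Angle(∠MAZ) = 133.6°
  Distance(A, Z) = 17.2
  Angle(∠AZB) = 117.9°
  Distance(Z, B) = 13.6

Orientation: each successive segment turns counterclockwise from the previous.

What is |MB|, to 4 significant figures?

43.09

∠MAZ = 133.6° gives AZ at 62.20° from the x-axis; with |AZ| = 17.2, Z = (35.32, -13.03). ∠AZB = 117.9° gives ZB at 124.3° from the x-axis; with |ZB| = 13.6, B = (27.65, -1.791). Then |MB| = |B − M| = 43.09.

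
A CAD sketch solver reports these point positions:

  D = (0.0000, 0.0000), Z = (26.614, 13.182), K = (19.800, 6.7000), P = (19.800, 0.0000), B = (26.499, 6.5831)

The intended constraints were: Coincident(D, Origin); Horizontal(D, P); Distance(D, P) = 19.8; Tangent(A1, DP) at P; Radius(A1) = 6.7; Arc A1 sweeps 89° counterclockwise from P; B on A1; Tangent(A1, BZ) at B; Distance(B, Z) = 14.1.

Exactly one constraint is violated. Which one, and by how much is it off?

Distance(B, Z) = 14.1 — off by 7.50.

D = (0.00, 0.00) ✓; D.y = 0.00, P.y = 0.00 ✓; |DP| = 19.80 ✓; ∠(KP, PD) = 90.00° ✓; |KP| = 6.700 ✓; bearing(K→B) − bearing(K→P) = 89.00° ✓; |KB| = 6.700 ✓; ∠(KB, BZ) = 90.00° ✓; |BZ| = 6.600 ✗.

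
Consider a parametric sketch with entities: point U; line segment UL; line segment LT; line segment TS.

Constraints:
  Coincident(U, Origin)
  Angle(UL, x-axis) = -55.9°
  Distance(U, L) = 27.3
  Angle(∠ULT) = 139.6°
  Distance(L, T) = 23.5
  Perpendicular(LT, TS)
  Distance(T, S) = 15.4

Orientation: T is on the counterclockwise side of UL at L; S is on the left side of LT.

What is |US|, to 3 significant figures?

44.3

U is at the origin; UL runs at -55.9° with length 27.3, so L = 27.3·(cos -55.9°, sin -55.9°) = (15.3, -22.6). ∠ULT = 139.6°, so LT runs at -55.9° + (180° − 139.6°) = -15.5° from the x-axis; with |LT| = 23.5, T = L + 23.5·(cos -15.5°, sin -15.5°) = (38.0, -28.9). LT ⟂ TS; with |TS| = 15.4 on the left of LT, S = T + 15.4·(0.267, 0.964) = (42.1, -14.0). Then |US| = |S − U| = 44.3.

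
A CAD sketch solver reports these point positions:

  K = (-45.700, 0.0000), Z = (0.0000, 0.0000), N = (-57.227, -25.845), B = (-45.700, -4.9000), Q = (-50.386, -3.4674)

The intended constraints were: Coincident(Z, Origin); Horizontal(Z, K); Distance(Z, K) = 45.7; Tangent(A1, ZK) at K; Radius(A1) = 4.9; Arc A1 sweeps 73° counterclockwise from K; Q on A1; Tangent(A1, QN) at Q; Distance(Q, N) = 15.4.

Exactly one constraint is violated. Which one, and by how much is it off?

Distance(Q, N) = 15.4 — off by 8.00.

Z = (0.00, 0.00) ✓; Z.y = 0.00, K.y = 0.00 ✓; |ZK| = 45.70 ✓; ∠(BK, KZ) = 90.00° ✓; |BK| = 4.900 ✓; bearing(B→Q) − bearing(B→K) = 73.00° ✓; |BQ| = 4.900 ✓; ∠(BQ, QN) = 90.00° ✓; |QN| = 23.40 ✗.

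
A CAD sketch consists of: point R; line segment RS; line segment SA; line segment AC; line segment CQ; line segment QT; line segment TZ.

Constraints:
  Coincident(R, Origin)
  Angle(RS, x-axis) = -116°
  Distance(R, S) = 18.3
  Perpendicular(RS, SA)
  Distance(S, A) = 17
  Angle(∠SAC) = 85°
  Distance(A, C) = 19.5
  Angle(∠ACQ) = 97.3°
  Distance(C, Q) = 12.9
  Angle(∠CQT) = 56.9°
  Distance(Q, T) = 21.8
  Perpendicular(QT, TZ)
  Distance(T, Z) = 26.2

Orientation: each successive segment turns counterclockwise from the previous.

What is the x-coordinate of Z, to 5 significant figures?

30.820

∠CQT = 56.9° gives QT at -85.200° from the x-axis; with |QT| = 21.8, T = (4.7115, -21.303). The perpendicularity gives TZ at right angles to QT, so TZ runs at 4.8000°; with |TZ| = 26.2, Z = (30.820, -19.111). So Z.x = 30.820.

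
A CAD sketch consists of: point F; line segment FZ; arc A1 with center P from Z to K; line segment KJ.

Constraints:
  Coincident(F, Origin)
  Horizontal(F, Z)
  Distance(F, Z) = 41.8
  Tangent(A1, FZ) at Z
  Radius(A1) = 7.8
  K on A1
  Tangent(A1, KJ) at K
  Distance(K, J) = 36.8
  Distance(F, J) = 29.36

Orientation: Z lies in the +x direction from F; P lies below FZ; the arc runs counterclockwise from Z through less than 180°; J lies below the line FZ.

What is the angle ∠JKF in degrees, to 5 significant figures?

47.247°

Checks: |PK| = 7.800 ✓; ∠(PK, KJ) = 90.00° ✓; |KJ| = 36.80 ✓; |FJ| = 29.36 ✓.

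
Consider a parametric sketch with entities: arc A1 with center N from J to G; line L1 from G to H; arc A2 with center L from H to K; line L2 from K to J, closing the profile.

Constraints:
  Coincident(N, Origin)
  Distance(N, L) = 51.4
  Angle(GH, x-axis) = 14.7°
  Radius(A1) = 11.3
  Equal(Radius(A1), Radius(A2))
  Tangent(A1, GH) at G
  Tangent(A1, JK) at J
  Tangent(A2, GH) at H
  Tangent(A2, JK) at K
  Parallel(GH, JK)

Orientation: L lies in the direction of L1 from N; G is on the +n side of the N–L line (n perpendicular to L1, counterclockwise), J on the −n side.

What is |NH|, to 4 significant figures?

52.63

Tangency of A1 to both parallel lines with radius 11.3 puts G and J at N ± 11.3·n: G = (-2.867, 10.93), J = (2.867, -10.93). Equal radii place H and K the same way about L: H = L + 11.3·n = (46.85, 23.97), K = L − 11.3·n = (52.59, 2.113). Then |NH| = |H − N| = 52.63.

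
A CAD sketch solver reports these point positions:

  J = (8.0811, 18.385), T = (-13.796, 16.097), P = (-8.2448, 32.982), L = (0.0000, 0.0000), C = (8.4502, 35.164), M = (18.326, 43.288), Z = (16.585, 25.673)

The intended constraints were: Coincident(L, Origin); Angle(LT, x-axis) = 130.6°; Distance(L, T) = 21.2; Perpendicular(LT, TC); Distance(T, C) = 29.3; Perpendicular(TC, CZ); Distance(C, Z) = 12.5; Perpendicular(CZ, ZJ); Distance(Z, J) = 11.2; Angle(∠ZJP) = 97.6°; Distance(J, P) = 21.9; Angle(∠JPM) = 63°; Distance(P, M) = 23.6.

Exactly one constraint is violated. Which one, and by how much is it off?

Distance(P, M) = 23.6 — off by 4.90.

L = (0.00, 0.00) ✓; LT at 130.6° ✓; |LT| = 21.20 ✓; ∠(LT, TC) = 90.00° ✓; |TC| = 29.30 ✓; ∠(TC, CZ) = 90.00° ✓; |CZ| = 12.50 ✓; ∠(CZ, ZJ) = 90.00° ✓; |ZJ| = 11.20 ✓; ∠ZJP = 97.60° ✓; |JP| = 21.90 ✓; ∠JPM = 63.00° ✓; |PM| = 28.50 ✗.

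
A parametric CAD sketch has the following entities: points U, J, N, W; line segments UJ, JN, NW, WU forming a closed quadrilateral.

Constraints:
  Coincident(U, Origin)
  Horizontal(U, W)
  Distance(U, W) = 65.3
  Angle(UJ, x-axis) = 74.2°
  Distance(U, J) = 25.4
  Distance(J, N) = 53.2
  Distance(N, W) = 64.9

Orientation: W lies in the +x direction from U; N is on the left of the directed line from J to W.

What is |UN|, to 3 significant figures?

76.3

Checks: |JN| = 53.20 ✓; |NW| = 64.90 ✓.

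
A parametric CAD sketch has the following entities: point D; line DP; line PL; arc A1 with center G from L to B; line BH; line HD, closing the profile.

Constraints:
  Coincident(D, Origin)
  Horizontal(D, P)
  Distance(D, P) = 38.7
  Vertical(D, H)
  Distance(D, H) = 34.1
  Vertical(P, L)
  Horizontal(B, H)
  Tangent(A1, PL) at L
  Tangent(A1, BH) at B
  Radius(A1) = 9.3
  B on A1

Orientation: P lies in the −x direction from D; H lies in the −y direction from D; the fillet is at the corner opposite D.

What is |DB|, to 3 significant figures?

45.0

The virtual corner opposite D is at (-38.7, -34.1). Tangency of A1 to PL means the radius GL is perpendicular to PL and tangency of A1 to BH means the radius GB is perpendicular to BH, with radius 9.3, so the center G sits 9.3 in from both sides at G = (-29.4, -24.8). That places the tangent points at L = (-38.7, -24.8) on PL and B = (-29.4, -34.1) on BH. Then |DB| = |B − D| = 45.0.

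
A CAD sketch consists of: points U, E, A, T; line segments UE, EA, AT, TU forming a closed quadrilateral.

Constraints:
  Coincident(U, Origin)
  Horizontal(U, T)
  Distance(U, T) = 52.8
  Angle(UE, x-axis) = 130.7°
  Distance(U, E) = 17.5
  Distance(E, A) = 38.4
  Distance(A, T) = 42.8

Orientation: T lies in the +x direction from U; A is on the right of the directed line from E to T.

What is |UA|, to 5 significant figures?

20.904

U is at the origin; U and T share the same y with |UT| = 52.8 and T in +x, so T = (52.8, 0). UE runs at 130.7° with |UE| = 17.5, so E = (-11.412, 13.267). A is determined by |EA| = 38.4 and |AT| = 42.8 together: it lies at the intersection of circle(E, 38.4) and circle(T, 42.8). With |ET| = 65.568, the foot of the radical line on ET is 30.060 from E and the perpendicular offset is √(38.4² − 30.060²) = 23.895. Taking the right-of-ET solution: A = (13.191, -16.216).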